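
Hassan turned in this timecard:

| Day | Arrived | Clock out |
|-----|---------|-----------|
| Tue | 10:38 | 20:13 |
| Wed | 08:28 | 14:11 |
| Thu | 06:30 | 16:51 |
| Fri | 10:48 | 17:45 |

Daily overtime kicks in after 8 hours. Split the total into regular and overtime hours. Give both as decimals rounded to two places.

Regular 28.67 hours, overtime 3.93 hours

Tue: 10:38–20:13 = 9 h 35 min
Wed: 08:28–14:11 = 5 h 43 min
Thu: 06:30–16:51 = 10 h 21 min
Fri: 10:48–17:45 = 6 h 57 min
Tue reg 8 h 0 min / OT 1 h 35 min; Wed reg 5 h 43 min / OT 0 h 0 min; Thu reg 8 h 0 min / OT 2 h 21 min; Fri reg 6 h 57 min / OT 0 h 0 min.
Totals: regular 28 h 40 min, overtime 3 h 56 min.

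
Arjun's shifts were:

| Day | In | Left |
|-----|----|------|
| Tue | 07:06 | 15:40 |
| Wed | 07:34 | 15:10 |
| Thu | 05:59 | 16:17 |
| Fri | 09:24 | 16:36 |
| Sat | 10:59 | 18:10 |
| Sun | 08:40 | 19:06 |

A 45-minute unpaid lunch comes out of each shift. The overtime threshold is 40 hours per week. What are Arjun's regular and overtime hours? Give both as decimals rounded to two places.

Tue: 07:06–15:40 = 8 h 34 min; less 45 min break → 7 h 49 min
Wed: 07:34–15:10 = 7 h 36 min; less 45 min break → 6 h 51 min
Thu: 05:59–16:17 = 10 h 18 min; less 45 min break → 9 h 33 min
Fri: 09:24–16:36 = 7 h 12 min; less 45 min break → 6 h 27 min
Sat: 10:59–18:10 = 7 h 11 min; less 45 min break → 6 h 26 min
Sun: 08:40–19:06 = 10 h 26 min; less 45 min break → 9 h 41 min
Total worked: 46 h 47 min = 46.78 h.
Threshold 40 h → overtime 6 h 47 min, regular 40 h 0 min.

Regular 40.00 hours, overtime 6.78 hours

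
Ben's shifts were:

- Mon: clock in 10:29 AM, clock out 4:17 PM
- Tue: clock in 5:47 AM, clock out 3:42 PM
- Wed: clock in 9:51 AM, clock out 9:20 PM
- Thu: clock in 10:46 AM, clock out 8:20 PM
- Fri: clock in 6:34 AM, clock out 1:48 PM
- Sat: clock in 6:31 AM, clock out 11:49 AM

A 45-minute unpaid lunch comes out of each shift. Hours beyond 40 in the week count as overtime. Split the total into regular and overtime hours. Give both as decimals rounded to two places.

Regular 40.00 hours, overtime 4.80 hours

Mon: 10:29 AM–4:17 PM = 5 h 48 min; less 45 min break → 5 h 3 min
Tue: 5:47 AM–3:42 PM = 9 h 55 min; less 45 min break → 9 h 10 min
Wed: 9:51 AM–9:20 PM = 11 h 29 min; less 45 min break → 10 h 44 min
Thu: 10:46 AM–8:20 PM = 9 h 34 min; less 45 min break → 8 h 49 min
Fri: 6:34 AM–1:48 PM = 7 h 14 min; less 45 min break → 6 h 29 min
Sat: 6:31 AM–11:49 AM = 5 h 18 min; less 45 min break → 4 h 33 min
Total worked: 44 h 48 min = 44.80 h.
Threshold 40 h → overtime 4 h 48 min, regular 40 h 0 min.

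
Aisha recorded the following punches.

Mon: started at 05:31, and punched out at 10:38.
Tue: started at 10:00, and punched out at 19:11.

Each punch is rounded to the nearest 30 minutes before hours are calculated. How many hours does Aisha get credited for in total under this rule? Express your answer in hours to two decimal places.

14.00 hours

Mon: in 05:31→05:30, out 10:38→10:30; 5 h 0 min
Tue: in 10:00→10:00, out 19:11→19:00; 9 h 0 min
Total credited: 14 h 0 min.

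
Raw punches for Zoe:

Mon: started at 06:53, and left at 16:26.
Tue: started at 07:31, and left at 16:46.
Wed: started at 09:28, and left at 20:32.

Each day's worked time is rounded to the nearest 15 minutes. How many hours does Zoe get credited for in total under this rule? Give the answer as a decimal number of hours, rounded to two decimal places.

Mon: 06:53–16:26 = 9 h 33 min → rounds to 9 h 30 min
Tue: 07:31–16:46 = 9 h 15 min → rounds to 9 h 15 min
Wed: 09:28–20:32 = 11 h 4 min → rounds to 11 h 0 min
Total credited: 29 h 45 min.

29.75 hours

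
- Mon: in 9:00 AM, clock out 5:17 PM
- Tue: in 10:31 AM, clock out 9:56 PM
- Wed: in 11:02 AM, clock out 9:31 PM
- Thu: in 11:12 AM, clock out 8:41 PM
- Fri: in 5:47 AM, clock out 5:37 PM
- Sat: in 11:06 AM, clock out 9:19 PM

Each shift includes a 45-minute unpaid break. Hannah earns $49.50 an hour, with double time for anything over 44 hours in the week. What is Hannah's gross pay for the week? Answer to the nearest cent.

$3486.45

Mon: 9:00 AM–5:17 PM = 8 h 17 min; less 45 min break → 7 h 32 min
Tue: 10:31 AM–9:56 PM = 11 h 25 min; less 45 min break → 10 h 40 min
Wed: 11:02 AM–9:31 PM = 10 h 29 min; less 45 min break → 9 h 44 min
Thu: 11:12 AM–8:41 PM = 9 h 29 min; less 45 min break → 8 h 44 min
Fri: 5:47 AM–5:37 PM = 11 h 50 min; less 45 min break → 11 h 5 min
Sat: 11:06 AM–9:19 PM = 10 h 13 min; less 45 min break → 9 h 28 min
Total worked: 57 h 13 min = 3433 min.
Regular 44 h 0 min = 2640 min at $49.50/h; overtime 13 h 13 min = 793 min at $99.00/h.
Pay = (2640 × $49.50 + 793 × $99.00) ÷ 60 = $3486.45.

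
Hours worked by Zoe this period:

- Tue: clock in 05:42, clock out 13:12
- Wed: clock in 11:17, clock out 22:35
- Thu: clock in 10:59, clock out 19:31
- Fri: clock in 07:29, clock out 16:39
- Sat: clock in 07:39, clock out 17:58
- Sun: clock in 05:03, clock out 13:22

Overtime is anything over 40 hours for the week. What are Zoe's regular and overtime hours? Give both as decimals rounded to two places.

Regular 40.00 hours, overtime 15.13 hours

Tue: 05:42–13:12 = 7 h 30 min
Wed: 11:17–22:35 = 11 h 18 min
Thu: 10:59–19:31 = 8 h 32 min
Fri: 07:29–16:39 = 9 h 10 min
Sat: 07:39–17:58 = 10 h 19 min
Sun: 05:03–13:22 = 8 h 19 min
Total worked: 55 h 8 min = 55.13 h.
Threshold 40 h → overtime 15 h 8 min, regular 40 h 0 min.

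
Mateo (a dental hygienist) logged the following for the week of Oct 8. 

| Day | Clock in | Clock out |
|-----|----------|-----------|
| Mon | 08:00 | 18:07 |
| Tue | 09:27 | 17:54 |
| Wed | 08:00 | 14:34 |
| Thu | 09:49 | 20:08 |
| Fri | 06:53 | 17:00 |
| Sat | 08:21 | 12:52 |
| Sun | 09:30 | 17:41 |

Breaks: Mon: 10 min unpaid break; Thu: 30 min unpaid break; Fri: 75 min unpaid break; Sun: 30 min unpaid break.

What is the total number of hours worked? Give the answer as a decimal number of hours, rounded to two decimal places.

Mon: 08:00–18:07 = 10 h 7 min; less 10 min break → 9 h 57 min
Tue: 09:27–17:54 = 8 h 27 min
Wed: 08:00–14:34 = 6 h 34 min
Thu: 09:49–20:08 = 10 h 19 min; less 30 min break → 9 h 49 min
Fri: 06:53–17:00 = 10 h 7 min; less 75 min break → 8 h 52 min
Sat: 08:21–12:52 = 4 h 31 min
Sun: 09:30–17:41 = 8 h 11 min; less 30 min break → 7 h 41 min
Total: 9 h 57 min + 8 h 27 min + 6 h 34 min + 9 h 49 min + 8 h 52 min + 4 h 31 min + 7 h 41 min = 55 h 51 min.

55.85 hours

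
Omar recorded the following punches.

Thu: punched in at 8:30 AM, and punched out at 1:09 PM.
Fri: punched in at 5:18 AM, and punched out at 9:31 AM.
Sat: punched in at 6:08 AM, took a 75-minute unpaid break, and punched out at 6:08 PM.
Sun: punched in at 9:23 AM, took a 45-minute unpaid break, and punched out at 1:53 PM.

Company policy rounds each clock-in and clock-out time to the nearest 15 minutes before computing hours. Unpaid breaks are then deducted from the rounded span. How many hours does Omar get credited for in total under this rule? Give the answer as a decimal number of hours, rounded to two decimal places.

23.50 hours

Thu: in 8:30 AM→8:30 AM, out 1:09 PM→1:15 PM; 4 h 45 min
Fri: in 5:18 AM→5:15 AM, out 9:31 AM→9:30 AM; 4 h 15 min
Sat: in 6:08 AM→6:15 AM, out 6:08 PM→6:15 PM; 12 h 0 min − 75 min = 10 h 45 min
Sun: in 9:23 AM→9:30 AM, out 1:53 PM→2:00 PM; 4 h 30 min − 45 min = 3 h 45 min
Total credited: 23 h 30 min.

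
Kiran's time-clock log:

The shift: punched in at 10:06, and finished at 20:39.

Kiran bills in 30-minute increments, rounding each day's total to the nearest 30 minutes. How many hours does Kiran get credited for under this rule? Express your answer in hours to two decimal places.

10.50 hours

The shift: 10:06–20:39 = 10 h 33 min → rounds to 10 h 30 min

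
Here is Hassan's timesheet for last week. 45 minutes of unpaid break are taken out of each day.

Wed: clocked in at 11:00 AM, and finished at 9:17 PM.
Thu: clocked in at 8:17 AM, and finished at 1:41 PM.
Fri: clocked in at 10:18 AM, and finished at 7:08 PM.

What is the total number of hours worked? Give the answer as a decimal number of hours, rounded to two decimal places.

22.27 hours

Wed: 11:00 AM–9:17 PM = 10 h 17 min; less 45 min break → 9 h 32 min
Thu: 8:17 AM–1:41 PM = 5 h 24 min; less 45 min break → 4 h 39 min
Fri: 10:18 AM–7:08 PM = 8 h 50 min; less 45 min break → 8 h 5 min
Total: 9 h 32 min + 4 h 39 min + 8 h 5 min = 22 h 16 min.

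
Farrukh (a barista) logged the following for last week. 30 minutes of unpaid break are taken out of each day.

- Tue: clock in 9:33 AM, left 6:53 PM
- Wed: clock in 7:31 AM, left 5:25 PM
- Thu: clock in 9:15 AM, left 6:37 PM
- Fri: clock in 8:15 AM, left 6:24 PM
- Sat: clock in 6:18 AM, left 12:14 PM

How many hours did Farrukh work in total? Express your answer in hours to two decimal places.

42.18 hours

Tue: 9:33 AM–6:53 PM = 9 h 20 min; less 30 min break → 8 h 50 min
Wed: 7:31 AM–5:25 PM = 9 h 54 min; less 30 min break → 9 h 24 min
Thu: 9:15 AM–6:37 PM = 9 h 22 min; less 30 min break → 8 h 52 min
Fri: 8:15 AM–6:24 PM = 10 h 9 min; less 30 min break → 9 h 39 min
Sat: 6:18 AM–12:14 PM = 5 h 56 min; less 30 min break → 5 h 26 min
Total: 8 h 50 min + 9 h 24 min + 8 h 52 min + 9 h 39 min + 5 h 26 min = 42 h 11 min.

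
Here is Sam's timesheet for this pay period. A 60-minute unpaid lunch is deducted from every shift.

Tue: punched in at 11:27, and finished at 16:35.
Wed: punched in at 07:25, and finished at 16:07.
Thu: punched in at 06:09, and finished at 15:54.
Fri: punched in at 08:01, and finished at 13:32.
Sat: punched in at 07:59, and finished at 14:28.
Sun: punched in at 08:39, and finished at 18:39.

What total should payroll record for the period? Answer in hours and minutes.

Tue: 11:27–16:35 = 5 h 8 min; less 60 min break → 4 h 8 min
Wed: 07:25–16:07 = 8 h 42 min; less 60 min break → 7 h 42 min
Thu: 06:09–15:54 = 9 h 45 min; less 60 min break → 8 h 45 min
Fri: 08:01–13:32 = 5 h 31 min; less 60 min break → 4 h 31 min
Sat: 07:59–14:28 = 6 h 29 min; less 60 min break → 5 h 29 min
Sun: 08:39–18:39 = 10 h 0 min; less 60 min break → 9 h 0 min
Total: 4 h 8 min + 7 h 42 min + 8 h 45 min + 4 h 31 min + 5 h 29 min + 9 h 0 min = 39 h 35 min.

39 h 35 min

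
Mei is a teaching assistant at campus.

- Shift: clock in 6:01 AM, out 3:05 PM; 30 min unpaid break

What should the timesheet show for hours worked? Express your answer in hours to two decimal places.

8.57 hours

Shift: 6:01 AM–3:05 PM = 9 h 4 min; less 30 min break → 8 h 34 min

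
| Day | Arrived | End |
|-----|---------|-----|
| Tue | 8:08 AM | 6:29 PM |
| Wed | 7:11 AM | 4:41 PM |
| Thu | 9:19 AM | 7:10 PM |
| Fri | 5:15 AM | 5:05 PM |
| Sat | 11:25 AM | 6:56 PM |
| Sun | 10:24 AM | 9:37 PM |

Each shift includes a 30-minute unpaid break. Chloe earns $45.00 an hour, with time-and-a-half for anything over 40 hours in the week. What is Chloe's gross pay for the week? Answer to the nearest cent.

$2965.50

Tue: 8:08 AM–6:29 PM = 10 h 21 min; less 30 min break → 9 h 51 min
Wed: 7:11 AM–4:41 PM = 9 h 30 min; less 30 min break → 9 h 0 min
Thu: 9:19 AM–7:10 PM = 9 h 51 min; less 30 min break → 9 h 21 min
Fri: 5:15 AM–5:05 PM = 11 h 50 min; less 30 min break → 11 h 20 min
Sat: 11:25 AM–6:56 PM = 7 h 31 min; less 30 min break → 7 h 1 min
Sun: 10:24 AM–9:37 PM = 11 h 13 min; less 30 min break → 10 h 43 min
Total worked: 57 h 16 min = 3436 min.
Regular 40 h 0 min = 2400 min at $45.00/h; overtime 17 h 16 min = 1036 min at $67.50/h.
Pay = (2400 × $45.00 + 1036 × $67.50) ÷ 60 = $2965.50.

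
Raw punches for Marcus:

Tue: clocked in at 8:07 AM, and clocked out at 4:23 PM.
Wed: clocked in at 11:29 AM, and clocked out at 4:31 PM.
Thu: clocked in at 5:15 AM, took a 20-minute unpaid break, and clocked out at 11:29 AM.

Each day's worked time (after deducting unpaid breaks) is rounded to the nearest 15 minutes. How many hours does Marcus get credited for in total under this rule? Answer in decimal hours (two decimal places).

Tue: 8:07 AM–4:23 PM = 8 h 16 min → rounds to 8 h 15 min
Wed: 11:29 AM–4:31 PM = 5 h 2 min → rounds to 5 h 0 min
Thu: 5:15 AM–11:29 AM = 6 h 14 min − 20 min = 5 h 54 min → rounds to 6 h 0 min
Total credited: 19 h 15 min.

19.25 hours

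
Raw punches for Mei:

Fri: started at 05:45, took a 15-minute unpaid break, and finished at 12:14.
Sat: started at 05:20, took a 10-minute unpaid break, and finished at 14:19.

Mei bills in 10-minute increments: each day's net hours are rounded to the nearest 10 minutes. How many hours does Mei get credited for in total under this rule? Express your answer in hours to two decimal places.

Fri: 05:45–12:14 = 6 h 29 min − 15 min = 6 h 14 min → rounds to 6 h 10 min
Sat: 05:20–14:19 = 8 h 59 min − 10 min = 8 h 49 min → rounds to 8 h 50 min
Total credited: 15 h 0 min.

15.00 hours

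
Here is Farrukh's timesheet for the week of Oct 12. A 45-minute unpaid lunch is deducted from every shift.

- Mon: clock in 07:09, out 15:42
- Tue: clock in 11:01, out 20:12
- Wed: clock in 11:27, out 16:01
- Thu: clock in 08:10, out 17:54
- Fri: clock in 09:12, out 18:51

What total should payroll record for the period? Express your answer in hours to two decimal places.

37.93 hours

Mon: 07:09–15:42 = 8 h 33 min; less 45 min break → 7 h 48 min
Tue: 11:01–20:12 = 9 h 11 min; less 45 min break → 8 h 26 min
Wed: 11:27–16:01 = 4 h 34 min; less 45 min break → 3 h 49 min
Thu: 08:10–17:54 = 9 h 44 min; less 45 min break → 8 h 59 min
Fri: 09:12–18:51 = 9 h 39 min; less 45 min break → 8 h 54 min
Total: 7 h 48 min + 8 h 26 min + 3 h 49 min + 8 h 59 min + 8 h 54 min = 37 h 56 min.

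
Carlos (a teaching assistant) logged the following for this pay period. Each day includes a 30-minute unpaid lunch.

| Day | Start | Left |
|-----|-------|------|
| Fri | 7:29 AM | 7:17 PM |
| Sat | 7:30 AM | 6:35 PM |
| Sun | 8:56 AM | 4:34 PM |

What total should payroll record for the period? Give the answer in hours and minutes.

Fri: 7:29 AM–7:17 PM = 11 h 48 min; less 30 min break → 11 h 18 min
Sat: 7:30 AM–6:35 PM = 11 h 5 min; less 30 min break → 10 h 35 min
Sun: 8:56 AM–4:34 PM = 7 h 38 min; less 30 min break → 7 h 8 min
Total: 11 h 18 min + 10 h 35 min + 7 h 8 min = 29 h 1 min.

29 h 1 min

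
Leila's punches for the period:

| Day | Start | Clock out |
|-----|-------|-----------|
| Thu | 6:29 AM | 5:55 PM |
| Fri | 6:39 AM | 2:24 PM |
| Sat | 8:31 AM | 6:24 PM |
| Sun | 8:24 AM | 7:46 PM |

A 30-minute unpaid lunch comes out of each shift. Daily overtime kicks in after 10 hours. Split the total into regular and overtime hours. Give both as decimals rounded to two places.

Thu: 6:29 AM–5:55 PM = 11 h 26 min; less 30 min break → 10 h 56 min
Fri: 6:39 AM–2:24 PM = 7 h 45 min; less 30 min break → 7 h 15 min
Sat: 8:31 AM–6:24 PM = 9 h 53 min; less 30 min break → 9 h 23 min
Sun: 8:24 AM–7:46 PM = 11 h 22 min; less 30 min break → 10 h 52 min
Thu reg 10 h 0 min / OT 0 h 56 min; Fri reg 7 h 15 min / OT 0 h 0 min; Sat reg 9 h 23 min / OT 0 h 0 min; Sun reg 10 h 0 min / OT 0 h 52 min.
Totals: regular 36 h 38 min, overtime 1 h 48 min.

Regular 36.63 hours, overtime 1.80 hours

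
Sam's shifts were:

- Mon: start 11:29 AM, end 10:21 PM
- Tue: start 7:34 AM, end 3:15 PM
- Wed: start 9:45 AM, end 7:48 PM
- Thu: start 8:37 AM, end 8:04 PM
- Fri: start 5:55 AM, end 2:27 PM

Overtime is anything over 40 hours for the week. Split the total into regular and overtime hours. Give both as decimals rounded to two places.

Regular 40.00 hours, overtime 8.58 hours

Mon: 11:29 AM–10:21 PM = 10 h 52 min
Tue: 7:34 AM–3:15 PM = 7 h 41 min
Wed: 9:45 AM–7:48 PM = 10 h 3 min
Thu: 8:37 AM–8:04 PM = 11 h 27 min
Fri: 5:55 AM–2:27 PM = 8 h 32 min
Total worked: 48 h 35 min = 48.58 h.
Threshold 40 h → overtime 8 h 35 min, regular 40 h 0 min.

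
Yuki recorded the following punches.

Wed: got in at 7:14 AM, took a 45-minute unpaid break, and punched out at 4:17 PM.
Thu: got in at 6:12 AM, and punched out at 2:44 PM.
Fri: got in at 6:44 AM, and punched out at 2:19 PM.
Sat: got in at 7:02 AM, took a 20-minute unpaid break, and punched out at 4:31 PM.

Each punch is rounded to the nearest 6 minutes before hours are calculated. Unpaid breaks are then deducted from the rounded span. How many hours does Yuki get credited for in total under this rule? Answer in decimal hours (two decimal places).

33.62 hours

Wed: in 7:14 AM→7:12 AM, out 4:17 PM→4:18 PM; 9 h 6 min − 45 min = 8 h 21 min
Thu: in 6:12 AM→6:12 AM, out 2:44 PM→2:42 PM; 8 h 30 min
Fri: in 6:44 AM→6:42 AM, out 2:19 PM→2:18 PM; 7 h 36 min
Sat: in 7:02 AM→7:00 AM, out 4:31 PM→4:30 PM; 9 h 30 min − 20 min = 9 h 10 min
Total credited: 33 h 37 min.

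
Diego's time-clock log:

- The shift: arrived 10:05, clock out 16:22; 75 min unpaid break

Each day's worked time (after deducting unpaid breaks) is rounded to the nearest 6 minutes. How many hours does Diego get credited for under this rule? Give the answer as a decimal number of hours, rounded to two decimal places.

The shift: 10:05–16:22 = 6 h 17 min − 75 min = 5 h 2 min → rounds to 5 h 0 min

5.00 hours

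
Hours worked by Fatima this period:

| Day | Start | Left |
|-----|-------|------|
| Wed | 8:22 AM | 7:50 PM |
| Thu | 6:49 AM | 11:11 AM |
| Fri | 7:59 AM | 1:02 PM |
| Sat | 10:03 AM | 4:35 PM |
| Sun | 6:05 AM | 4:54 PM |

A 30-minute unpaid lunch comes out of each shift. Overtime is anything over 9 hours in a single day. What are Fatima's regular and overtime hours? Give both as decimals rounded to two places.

Wed: 8:22 AM–7:50 PM = 11 h 28 min; less 30 min break → 10 h 58 min
Thu: 6:49 AM–11:11 AM = 4 h 22 min; less 30 min break → 3 h 52 min
Fri: 7:59 AM–1:02 PM = 5 h 3 min; less 30 min break → 4 h 33 min
Sat: 10:03 AM–4:35 PM = 6 h 32 min; less 30 min break → 6 h 2 min
Sun: 6:05 AM–4:54 PM = 10 h 49 min; less 30 min break → 10 h 19 min
Wed reg 9 h 0 min / OT 1 h 58 min; Thu reg 3 h 52 min / OT 0 h 0 min; Fri reg 4 h 33 min / OT 0 h 0 min; Sat reg 6 h 2 min / OT 0 h 0 min; Sun reg 9 h 0 min / OT 1 h 19 min.
Totals: regular 32 h 27 min, overtime 3 h 17 min.

Regular 32.45 hours, overtime 3.28 hours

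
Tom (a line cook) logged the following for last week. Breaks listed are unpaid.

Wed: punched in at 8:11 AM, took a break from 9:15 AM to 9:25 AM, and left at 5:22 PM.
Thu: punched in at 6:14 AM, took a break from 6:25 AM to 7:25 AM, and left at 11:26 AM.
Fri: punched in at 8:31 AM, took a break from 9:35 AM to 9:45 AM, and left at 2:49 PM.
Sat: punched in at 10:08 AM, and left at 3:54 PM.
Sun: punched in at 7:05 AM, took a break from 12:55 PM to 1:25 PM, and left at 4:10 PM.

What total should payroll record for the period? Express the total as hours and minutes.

Wed: 8:11 AM–5:22 PM = 9 h 11 min; less 10 min break → 9 h 1 min
Thu: 6:14 AM–11:26 AM = 5 h 12 min; less 60 min break → 4 h 12 min
Fri: 8:31 AM–2:49 PM = 6 h 18 min; less 10 min break → 6 h 8 min
Sat: 10:08 AM–3:54 PM = 5 h 46 min
Sun: 7:05 AM–4:10 PM = 9 h 5 min; less 30 min break → 8 h 35 min
Total: 9 h 1 min + 4 h 12 min + 6 h 8 min + 5 h 46 min + 8 h 35 min = 33 h 42 min.

33 h 42 min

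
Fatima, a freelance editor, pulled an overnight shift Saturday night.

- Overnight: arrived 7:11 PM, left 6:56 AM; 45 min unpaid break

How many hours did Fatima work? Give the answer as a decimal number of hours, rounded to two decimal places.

Overnight: 7:11 PM → midnight = 4 h 49 min; midnight → 6:56 AM = 6 h 56 min; span 11 h 45 min; less 45 min break → 11 h 0 min

11.00 hours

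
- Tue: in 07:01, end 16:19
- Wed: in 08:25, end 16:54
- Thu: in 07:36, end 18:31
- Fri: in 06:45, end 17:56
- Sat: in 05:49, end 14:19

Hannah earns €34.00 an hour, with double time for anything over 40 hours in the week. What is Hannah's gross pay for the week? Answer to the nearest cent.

Tue: 07:01–16:19 = 9 h 18 min
Wed: 08:25–16:54 = 8 h 29 min
Thu: 07:36–18:31 = 10 h 55 min
Fri: 06:45–17:56 = 11 h 11 min
Sat: 05:49–14:19 = 8 h 30 min
Total worked: 48 h 23 min = 2903 min.
Regular 40 h 0 min = 2400 min at €34.00/h; overtime 8 h 23 min = 503 min at €68.00/h.
Pay = (2400 × €34.00 + 503 × €68.00) ÷ 60 = €1930.07.

€1930.07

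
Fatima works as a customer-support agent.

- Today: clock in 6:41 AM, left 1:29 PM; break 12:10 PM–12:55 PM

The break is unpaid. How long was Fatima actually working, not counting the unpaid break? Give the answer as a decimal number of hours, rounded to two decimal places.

6.05 hours

Today: 6:41 AM–1:29 PM = 6 h 48 min; less 45 min break → 6 h 3 min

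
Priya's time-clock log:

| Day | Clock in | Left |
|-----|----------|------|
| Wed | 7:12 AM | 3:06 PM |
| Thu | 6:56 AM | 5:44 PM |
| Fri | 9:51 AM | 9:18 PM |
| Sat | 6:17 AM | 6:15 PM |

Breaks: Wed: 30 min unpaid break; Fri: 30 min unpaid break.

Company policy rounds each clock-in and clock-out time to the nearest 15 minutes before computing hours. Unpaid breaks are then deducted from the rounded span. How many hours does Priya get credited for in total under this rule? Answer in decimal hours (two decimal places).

Wed: in 7:12 AM→7:15 AM, out 3:06 PM→3:00 PM; 7 h 45 min − 30 min = 7 h 15 min
Thu: in 6:56 AM→7:00 AM, out 5:44 PM→5:45 PM; 10 h 45 min
Fri: in 9:51 AM→9:45 AM, out 9:18 PM→9:15 PM; 11 h 30 min − 30 min = 11 h 0 min
Sat: in 6:17 AM→6:15 AM, out 6:15 PM→6:15 PM; 12 h 0 min
Total credited: 41 h 0 min.

41.00 hours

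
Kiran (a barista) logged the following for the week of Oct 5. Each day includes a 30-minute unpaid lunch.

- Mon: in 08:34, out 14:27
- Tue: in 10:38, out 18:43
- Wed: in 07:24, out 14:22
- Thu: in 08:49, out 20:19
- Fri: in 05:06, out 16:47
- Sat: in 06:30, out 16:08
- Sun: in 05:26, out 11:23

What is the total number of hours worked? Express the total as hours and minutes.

56 h 12 min

Mon: 08:34–14:27 = 5 h 53 min; less 30 min break → 5 h 23 min
Tue: 10:38–18:43 = 8 h 5 min; less 30 min break → 7 h 35 min
Wed: 07:24–14:22 = 6 h 58 min; less 30 min break → 6 h 28 min
Thu: 08:49–20:19 = 11 h 30 min; less 30 min break → 11 h 0 min
Fri: 05:06–16:47 = 11 h 41 min; less 30 min break → 11 h 11 min
Sat: 06:30–16:08 = 9 h 38 min; less 30 min break → 9 h 8 min
Sun: 05:26–11:23 = 5 h 57 min; less 30 min break → 5 h 27 min
Total: 5 h 23 min + 7 h 35 min + 6 h 28 min + 11 h 0 min + 11 h 11 min + 9 h 8 min + 5 h 27 min = 56 h 12 min.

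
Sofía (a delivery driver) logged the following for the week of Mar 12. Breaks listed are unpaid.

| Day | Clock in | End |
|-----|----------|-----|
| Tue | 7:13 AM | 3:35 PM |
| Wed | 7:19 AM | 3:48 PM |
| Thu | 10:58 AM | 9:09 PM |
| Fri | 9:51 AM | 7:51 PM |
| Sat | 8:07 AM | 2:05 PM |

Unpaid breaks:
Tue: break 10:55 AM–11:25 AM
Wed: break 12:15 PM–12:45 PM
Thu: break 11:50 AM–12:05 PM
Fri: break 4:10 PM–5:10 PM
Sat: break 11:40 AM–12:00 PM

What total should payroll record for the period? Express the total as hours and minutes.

Tue: 7:13 AM–3:35 PM = 8 h 22 min; less 30 min break → 7 h 52 min
Wed: 7:19 AM–3:48 PM = 8 h 29 min; less 30 min break → 7 h 59 min
Thu: 10:58 AM–9:09 PM = 10 h 11 min; less 15 min break → 9 h 56 min
Fri: 9:51 AM–7:51 PM = 10 h 0 min; less 60 min break → 9 h 0 min
Sat: 8:07 AM–2:05 PM = 5 h 58 min; less 20 min break → 5 h 38 min
Total: 7 h 52 min + 7 h 59 min + 9 h 56 min + 9 h 0 min + 5 h 38 min = 40 h 25 min.

40 h 25 min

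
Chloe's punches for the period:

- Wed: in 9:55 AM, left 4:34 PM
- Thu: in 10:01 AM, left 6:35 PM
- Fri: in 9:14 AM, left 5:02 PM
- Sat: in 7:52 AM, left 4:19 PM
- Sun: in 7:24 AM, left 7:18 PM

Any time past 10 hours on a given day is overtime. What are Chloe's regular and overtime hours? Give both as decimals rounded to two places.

Regular 41.47 hours, overtime 1.90 hours

Wed: 9:55 AM–4:34 PM = 6 h 39 min
Thu: 10:01 AM–6:35 PM = 8 h 34 min
Fri: 9:14 AM–5:02 PM = 7 h 48 min
Sat: 7:52 AM–4:19 PM = 8 h 27 min
Sun: 7:24 AM–7:18 PM = 11 h 54 min
Wed reg 6 h 39 min / OT 0 h 0 min; Thu reg 8 h 34 min / OT 0 h 0 min; Fri reg 7 h 48 min / OT 0 h 0 min; Sat reg 8 h 27 min / OT 0 h 0 min; Sun reg 10 h 0 min / OT 1 h 54 min.
Totals: regular 41 h 28 min, overtime 1 h 54 min.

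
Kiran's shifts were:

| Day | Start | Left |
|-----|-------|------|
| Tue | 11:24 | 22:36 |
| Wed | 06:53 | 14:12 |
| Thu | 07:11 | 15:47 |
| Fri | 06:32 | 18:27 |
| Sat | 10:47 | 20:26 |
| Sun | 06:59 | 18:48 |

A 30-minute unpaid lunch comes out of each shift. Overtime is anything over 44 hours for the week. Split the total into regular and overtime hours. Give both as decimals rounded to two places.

Regular 44.00 hours, overtime 13.50 hours

Tue: 11:24–22:36 = 11 h 12 min; less 30 min break → 10 h 42 min
Wed: 06:53–14:12 = 7 h 19 min; less 30 min break → 6 h 49 min
Thu: 07:11–15:47 = 8 h 36 min; less 30 min break → 8 h 6 min
Fri: 06:32–18:27 = 11 h 55 min; less 30 min break → 11 h 25 min
Sat: 10:47–20:26 = 9 h 39 min; less 30 min break → 9 h 9 min
Sun: 06:59–18:48 = 11 h 49 min; less 30 min break → 11 h 19 min
Total worked: 57 h 30 min = 57.50 h.
Threshold 44 h → overtime 13 h 30 min, regular 44 h 0 min.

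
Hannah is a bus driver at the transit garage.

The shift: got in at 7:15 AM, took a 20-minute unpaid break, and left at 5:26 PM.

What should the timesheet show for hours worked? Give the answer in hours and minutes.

The shift: 7:15 AM–5:26 PM = 10 h 11 min; less 20 min break → 9 h 51 min

9 h 51 min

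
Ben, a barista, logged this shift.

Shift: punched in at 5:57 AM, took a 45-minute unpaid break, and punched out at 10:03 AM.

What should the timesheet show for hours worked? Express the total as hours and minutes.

3 h 21 min

Shift: 5:57 AM–10:03 AM = 4 h 6 min; less 45 min break → 3 h 21 min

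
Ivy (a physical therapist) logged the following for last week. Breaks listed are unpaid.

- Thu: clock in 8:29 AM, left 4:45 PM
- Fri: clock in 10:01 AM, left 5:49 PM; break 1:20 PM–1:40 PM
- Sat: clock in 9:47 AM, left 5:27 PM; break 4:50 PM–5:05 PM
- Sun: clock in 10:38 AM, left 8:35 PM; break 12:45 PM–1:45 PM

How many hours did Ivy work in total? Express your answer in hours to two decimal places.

32.10 hours

Thu: 8:29 AM–4:45 PM = 8 h 16 min
Fri: 10:01 AM–5:49 PM = 7 h 48 min; less 20 min break → 7 h 28 min
Sat: 9:47 AM–5:27 PM = 7 h 40 min; less 15 min break → 7 h 25 min
Sun: 10:38 AM–8:35 PM = 9 h 57 min; less 60 min break → 8 h 57 min
Total: 8 h 16 min + 7 h 28 min + 7 h 25 min + 8 h 57 min = 32 h 6 min.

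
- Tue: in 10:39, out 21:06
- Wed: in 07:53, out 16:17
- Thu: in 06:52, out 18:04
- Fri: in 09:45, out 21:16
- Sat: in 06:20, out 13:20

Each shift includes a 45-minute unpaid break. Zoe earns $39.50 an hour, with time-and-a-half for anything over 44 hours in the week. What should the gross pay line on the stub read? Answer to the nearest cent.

Tue: 10:39–21:06 = 10 h 27 min; less 45 min break → 9 h 42 min
Wed: 07:53–16:17 = 8 h 24 min; less 45 min break → 7 h 39 min
Thu: 06:52–18:04 = 11 h 12 min; less 45 min break → 10 h 27 min
Fri: 09:45–21:16 = 11 h 31 min; less 45 min break → 10 h 46 min
Sat: 06:20–13:20 = 7 h 0 min; less 45 min break → 6 h 15 min
Total worked: 44 h 49 min = 2689 min.
Regular 44 h 0 min = 2640 min at $39.50/h; overtime 0 h 49 min = 49 min at $59.25/h.
Pay = (2640 × $39.50 + 49 × $59.25) ÷ 60 = $1786.39.

$1786.39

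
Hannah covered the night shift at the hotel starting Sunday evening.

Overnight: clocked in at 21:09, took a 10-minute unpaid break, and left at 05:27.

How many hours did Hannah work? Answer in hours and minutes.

Overnight: 21:09 → midnight = 2 h 51 min; midnight → 05:27 = 5 h 27 min; span 8 h 18 min; less 10 min break → 8 h 8 min

8 h 8 min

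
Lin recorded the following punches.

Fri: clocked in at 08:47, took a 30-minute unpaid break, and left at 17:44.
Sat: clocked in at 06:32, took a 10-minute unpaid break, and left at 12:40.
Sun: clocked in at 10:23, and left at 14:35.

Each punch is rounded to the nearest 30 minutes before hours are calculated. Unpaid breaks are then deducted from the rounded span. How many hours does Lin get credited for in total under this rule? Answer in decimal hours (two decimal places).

17.83 hours

Fri: in 08:47→09:00, out 17:44→17:30; 8 h 30 min − 30 min = 8 h 0 min
Sat: in 06:32→06:30, out 12:40→12:30; 6 h 0 min − 10 min = 5 h 50 min
Sun: in 10:23→10:30, out 14:35→14:30; 4 h 0 min
Total credited: 17 h 50 min.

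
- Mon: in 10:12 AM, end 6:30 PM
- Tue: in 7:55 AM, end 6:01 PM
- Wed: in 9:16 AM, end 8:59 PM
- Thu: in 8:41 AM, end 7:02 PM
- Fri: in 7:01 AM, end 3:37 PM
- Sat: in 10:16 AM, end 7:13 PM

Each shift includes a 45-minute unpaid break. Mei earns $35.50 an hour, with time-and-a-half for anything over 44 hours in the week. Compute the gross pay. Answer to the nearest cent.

Mon: 10:12 AM–6:30 PM = 8 h 18 min; less 45 min break → 7 h 33 min
Tue: 7:55 AM–6:01 PM = 10 h 6 min; less 45 min break → 9 h 21 min
Wed: 9:16 AM–8:59 PM = 11 h 43 min; less 45 min break → 10 h 58 min
Thu: 8:41 AM–7:02 PM = 10 h 21 min; less 45 min break → 9 h 36 min
Fri: 7:01 AM–3:37 PM = 8 h 36 min; less 45 min break → 7 h 51 min
Sat: 10:16 AM–7:13 PM = 8 h 57 min; less 45 min break → 8 h 12 min
Total worked: 53 h 31 min = 3211 min.
Regular 44 h 0 min = 2640 min at $35.50/h; overtime 9 h 31 min = 571 min at $53.25/h.
Pay = (2640 × $35.50 + 571 × $53.25) ÷ 60 = $2068.76.

$2068.76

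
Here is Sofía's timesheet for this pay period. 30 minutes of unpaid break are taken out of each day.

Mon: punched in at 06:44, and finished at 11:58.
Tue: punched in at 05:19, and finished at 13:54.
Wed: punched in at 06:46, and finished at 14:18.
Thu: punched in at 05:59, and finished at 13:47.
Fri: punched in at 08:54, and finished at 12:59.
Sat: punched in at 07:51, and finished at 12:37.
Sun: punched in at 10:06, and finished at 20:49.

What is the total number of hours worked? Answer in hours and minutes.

Mon: 06:44–11:58 = 5 h 14 min; less 30 min break → 4 h 44 min
Tue: 05:19–13:54 = 8 h 35 min; less 30 min break → 8 h 5 min
Wed: 06:46–14:18 = 7 h 32 min; less 30 min break → 7 h 2 min
Thu: 05:59–13:47 = 7 h 48 min; less 30 min break → 7 h 18 min
Fri: 08:54–12:59 = 4 h 5 min; less 30 min break → 3 h 35 min
Sat: 07:51–12:37 = 4 h 46 min; less 30 min break → 4 h 16 min
Sun: 10:06–20:49 = 10 h 43 min; less 30 min break → 10 h 13 min
Total: 4 h 44 min + 8 h 5 min + 7 h 2 min + 7 h 18 min + 3 h 35 min + 4 h 16 min + 10 h 13 min = 45 h 13 min.

45 h 13 min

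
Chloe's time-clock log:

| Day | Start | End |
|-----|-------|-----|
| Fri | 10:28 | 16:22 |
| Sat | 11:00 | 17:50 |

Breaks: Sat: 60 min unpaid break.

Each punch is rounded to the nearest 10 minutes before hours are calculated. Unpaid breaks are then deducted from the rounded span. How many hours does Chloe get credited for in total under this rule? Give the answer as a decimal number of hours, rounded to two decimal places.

Fri: in 10:28→10:30, out 16:22→16:20; 5 h 50 min
Sat: in 11:00→11:00, out 17:50→17:50; 6 h 50 min − 60 min = 5 h 50 min
Total credited: 11 h 40 min.

11.67 hours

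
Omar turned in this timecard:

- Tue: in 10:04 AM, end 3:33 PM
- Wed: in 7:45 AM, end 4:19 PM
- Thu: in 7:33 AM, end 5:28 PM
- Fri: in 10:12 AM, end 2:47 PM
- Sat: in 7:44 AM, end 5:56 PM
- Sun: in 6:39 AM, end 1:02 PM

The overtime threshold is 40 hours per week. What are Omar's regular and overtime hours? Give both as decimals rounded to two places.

Regular 40.00 hours, overtime 5.13 hours

Tue: 10:04 AM–3:33 PM = 5 h 29 min
Wed: 7:45 AM–4:19 PM = 8 h 34 min
Thu: 7:33 AM–5:28 PM = 9 h 55 min
Fri: 10:12 AM–2:47 PM = 4 h 35 min
Sat: 7:44 AM–5:56 PM = 10 h 12 min
Sun: 6:39 AM–1:02 PM = 6 h 23 min
Total worked: 45 h 8 min = 45.13 h.
Threshold 40 h → overtime 5 h 8 min, regular 40 h 0 min.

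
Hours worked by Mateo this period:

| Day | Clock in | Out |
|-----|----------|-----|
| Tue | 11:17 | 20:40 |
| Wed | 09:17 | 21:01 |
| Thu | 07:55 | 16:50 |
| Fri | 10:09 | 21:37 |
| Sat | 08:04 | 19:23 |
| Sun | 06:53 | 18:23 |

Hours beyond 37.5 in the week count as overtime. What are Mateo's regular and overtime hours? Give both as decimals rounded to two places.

Tue: 11:17–20:40 = 9 h 23 min
Wed: 09:17–21:01 = 11 h 44 min
Thu: 07:55–16:50 = 8 h 55 min
Fri: 10:09–21:37 = 11 h 28 min
Sat: 08:04–19:23 = 11 h 19 min
Sun: 06:53–18:23 = 11 h 30 min
Total worked: 64 h 19 min = 64.32 h.
Threshold 37.5 h → overtime 26 h 49 min, regular 37 h 30 min.

Regular 37.50 hours, overtime 26.82 hours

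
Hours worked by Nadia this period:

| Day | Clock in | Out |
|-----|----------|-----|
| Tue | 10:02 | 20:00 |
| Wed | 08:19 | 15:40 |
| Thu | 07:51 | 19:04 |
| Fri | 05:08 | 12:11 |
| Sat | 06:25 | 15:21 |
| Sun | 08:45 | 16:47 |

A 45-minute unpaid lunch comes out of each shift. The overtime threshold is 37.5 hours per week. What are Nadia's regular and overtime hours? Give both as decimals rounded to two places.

Tue: 10:02–20:00 = 9 h 58 min; less 45 min break → 9 h 13 min
Wed: 08:19–15:40 = 7 h 21 min; less 45 min break → 6 h 36 min
Thu: 07:51–19:04 = 11 h 13 min; less 45 min break → 10 h 28 min
Fri: 05:08–12:11 = 7 h 3 min; less 45 min break → 6 h 18 min
Sat: 06:25–15:21 = 8 h 56 min; less 45 min break → 8 h 11 min
Sun: 08:45–16:47 = 8 h 2 min; less 45 min break → 7 h 17 min
Total worked: 48 h 3 min = 48.05 h.
Threshold 37.5 h → overtime 10 h 33 min, regular 37 h 30 min.

Regular 37.50 hours, overtime 10.55 hours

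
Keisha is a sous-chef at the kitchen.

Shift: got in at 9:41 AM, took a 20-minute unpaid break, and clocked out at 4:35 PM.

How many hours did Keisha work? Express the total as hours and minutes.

Shift: 9:41 AM–4:35 PM = 6 h 54 min; less 20 min break → 6 h 34 min

6 h 34 min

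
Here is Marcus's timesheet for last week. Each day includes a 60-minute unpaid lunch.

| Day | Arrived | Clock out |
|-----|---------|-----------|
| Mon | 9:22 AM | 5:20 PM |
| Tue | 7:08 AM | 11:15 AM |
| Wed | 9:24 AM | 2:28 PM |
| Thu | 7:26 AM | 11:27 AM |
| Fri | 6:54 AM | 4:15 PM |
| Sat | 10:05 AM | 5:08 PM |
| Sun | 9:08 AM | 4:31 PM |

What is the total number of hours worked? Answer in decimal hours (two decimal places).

Mon: 9:22 AM–5:20 PM = 7 h 58 min; less 60 min break → 6 h 58 min
Tue: 7:08 AM–11:15 AM = 4 h 7 min; less 60 min break → 3 h 7 min
Wed: 9:24 AM–2:28 PM = 5 h 4 min; less 60 min break → 4 h 4 min
Thu: 7:26 AM–11:27 AM = 4 h 1 min; less 60 min break → 3 h 1 min
Fri: 6:54 AM–4:15 PM = 9 h 21 min; less 60 min break → 8 h 21 min
Sat: 10:05 AM–5:08 PM = 7 h 3 min; less 60 min break → 6 h 3 min
Sun: 9:08 AM–4:31 PM = 7 h 23 min; less 60 min break → 6 h 23 min
Total: 6 h 58 min + 3 h 7 min + 4 h 4 min + 3 h 1 min + 8 h 21 min + 6 h 3 min + 6 h 23 min = 37 h 57 min.

37.95 hours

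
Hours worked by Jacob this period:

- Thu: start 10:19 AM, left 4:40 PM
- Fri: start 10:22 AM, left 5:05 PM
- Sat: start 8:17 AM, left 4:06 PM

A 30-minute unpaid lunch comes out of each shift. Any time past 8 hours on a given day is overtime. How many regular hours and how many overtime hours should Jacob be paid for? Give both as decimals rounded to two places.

Thu: 10:19 AM–4:40 PM = 6 h 21 min; less 30 min break → 5 h 51 min
Fri: 10:22 AM–5:05 PM = 6 h 43 min; less 30 min break → 6 h 13 min
Sat: 8:17 AM–4:06 PM = 7 h 49 min; less 30 min break → 7 h 19 min
Thu reg 5 h 51 min / OT 0 h 0 min; Fri reg 6 h 13 min / OT 0 h 0 min; Sat reg 7 h 19 min / OT 0 h 0 min.
Totals: regular 19 h 23 min, overtime 0 h 0 min.

Regular 19.38 hours, overtime 0.00 hours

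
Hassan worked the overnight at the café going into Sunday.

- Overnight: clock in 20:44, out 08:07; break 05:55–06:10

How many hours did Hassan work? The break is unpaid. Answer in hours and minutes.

11 h 8 min

Overnight: 20:44 → midnight = 3 h 16 min; midnight → 08:07 = 8 h 7 min; span 11 h 23 min; less 15 min break → 11 h 8 min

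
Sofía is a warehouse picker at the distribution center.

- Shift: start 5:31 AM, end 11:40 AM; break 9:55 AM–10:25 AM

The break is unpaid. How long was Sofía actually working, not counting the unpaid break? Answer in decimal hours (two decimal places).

5.65 hours

Shift: 5:31 AM–11:40 AM = 6 h 9 min; less 30 min break → 5 h 39 min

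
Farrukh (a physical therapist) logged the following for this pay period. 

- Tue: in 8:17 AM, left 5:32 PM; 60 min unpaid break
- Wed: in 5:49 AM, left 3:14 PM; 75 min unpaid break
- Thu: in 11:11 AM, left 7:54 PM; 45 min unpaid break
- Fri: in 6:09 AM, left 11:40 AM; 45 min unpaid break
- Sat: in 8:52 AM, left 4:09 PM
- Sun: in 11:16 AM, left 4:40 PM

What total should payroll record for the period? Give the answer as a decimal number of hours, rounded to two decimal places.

Tue: 8:17 AM–5:32 PM = 9 h 15 min; less 60 min break → 8 h 15 min
Wed: 5:49 AM–3:14 PM = 9 h 25 min; less 75 min break → 8 h 10 min
Thu: 11:11 AM–7:54 PM = 8 h 43 min; less 45 min break → 7 h 58 min
Fri: 6:09 AM–11:40 AM = 5 h 31 min; less 45 min break → 4 h 46 min
Sat: 8:52 AM–4:09 PM = 7 h 17 min
Sun: 11:16 AM–4:40 PM = 5 h 24 min
Total: 8 h 15 min + 8 h 10 min + 7 h 58 min + 4 h 46 min + 7 h 17 min + 5 h 24 min = 41 h 50 min.

41.83 hours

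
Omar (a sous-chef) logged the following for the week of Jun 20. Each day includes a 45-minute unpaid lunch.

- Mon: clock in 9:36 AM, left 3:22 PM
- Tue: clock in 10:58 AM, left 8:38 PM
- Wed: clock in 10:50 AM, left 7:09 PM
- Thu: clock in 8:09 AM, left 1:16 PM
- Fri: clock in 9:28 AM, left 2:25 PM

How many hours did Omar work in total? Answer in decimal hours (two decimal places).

30.07 hours

Mon: 9:36 AM–3:22 PM = 5 h 46 min; less 45 min break → 5 h 1 min
Tue: 10:58 AM–8:38 PM = 9 h 40 min; less 45 min break → 8 h 55 min
Wed: 10:50 AM–7:09 PM = 8 h 19 min; less 45 min break → 7 h 34 min
Thu: 8:09 AM–1:16 PM = 5 h 7 min; less 45 min break → 4 h 22 min
Fri: 9:28 AM–2:25 PM = 4 h 57 min; less 45 min break → 4 h 12 min
Total: 5 h 1 min + 8 h 55 min + 7 h 34 min + 4 h 22 min + 4 h 12 min = 30 h 4 min.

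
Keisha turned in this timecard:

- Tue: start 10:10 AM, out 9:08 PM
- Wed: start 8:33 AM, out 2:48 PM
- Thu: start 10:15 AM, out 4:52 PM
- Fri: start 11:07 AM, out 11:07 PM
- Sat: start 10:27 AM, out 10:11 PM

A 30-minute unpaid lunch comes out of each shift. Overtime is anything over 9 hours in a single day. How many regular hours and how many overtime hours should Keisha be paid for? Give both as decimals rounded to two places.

Regular 38.87 hours, overtime 6.20 hours

Tue: 10:10 AM–9:08 PM = 10 h 58 min; less 30 min break → 10 h 28 min
Wed: 8:33 AM–2:48 PM = 6 h 15 min; less 30 min break → 5 h 45 min
Thu: 10:15 AM–4:52 PM = 6 h 37 min; less 30 min break → 6 h 7 min
Fri: 11:07 AM–11:07 PM = 12 h 0 min; less 30 min break → 11 h 30 min
Sat: 10:27 AM–10:11 PM = 11 h 44 min; less 30 min break → 11 h 14 min
Tue reg 9 h 0 min / OT 1 h 28 min; Wed reg 5 h 45 min / OT 0 h 0 min; Thu reg 6 h 7 min / OT 0 h 0 min; Fri reg 9 h 0 min / OT 2 h 30 min; Sat reg 9 h 0 min / OT 2 h 14 min.
Totals: regular 38 h 52 min, overtime 6 h 12 min.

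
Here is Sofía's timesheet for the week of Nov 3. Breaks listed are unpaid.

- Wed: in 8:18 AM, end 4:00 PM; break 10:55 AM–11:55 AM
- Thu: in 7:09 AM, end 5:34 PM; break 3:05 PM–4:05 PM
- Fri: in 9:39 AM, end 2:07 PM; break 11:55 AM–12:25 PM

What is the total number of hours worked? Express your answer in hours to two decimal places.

20.08 hours

Wed: 8:18 AM–4:00 PM = 7 h 42 min; less 60 min break → 6 h 42 min
Thu: 7:09 AM–5:34 PM = 10 h 25 min; less 60 min break → 9 h 25 min
Fri: 9:39 AM–2:07 PM = 4 h 28 min; less 30 min break → 3 h 58 min
Total: 6 h 42 min + 9 h 25 min + 3 h 58 min = 20 h 5 min.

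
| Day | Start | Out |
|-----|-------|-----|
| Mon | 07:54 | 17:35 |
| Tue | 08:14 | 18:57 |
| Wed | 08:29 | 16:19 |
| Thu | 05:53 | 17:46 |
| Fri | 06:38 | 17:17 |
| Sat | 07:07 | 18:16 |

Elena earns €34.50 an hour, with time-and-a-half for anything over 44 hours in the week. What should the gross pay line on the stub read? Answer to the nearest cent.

€2445.19

Mon: 07:54–17:35 = 9 h 41 min
Tue: 08:14–18:57 = 10 h 43 min
Wed: 08:29–16:19 = 7 h 50 min
Thu: 05:53–17:46 = 11 h 53 min
Fri: 06:38–17:17 = 10 h 39 min
Sat: 07:07–18:16 = 11 h 9 min
Total worked: 61 h 55 min = 3715 min.
Regular 44 h 0 min = 2640 min at €34.50/h; overtime 17 h 55 min = 1075 min at €51.75/h.
Pay = (2640 × €34.50 + 1075 × €51.75) ÷ 60 = €2445.19.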